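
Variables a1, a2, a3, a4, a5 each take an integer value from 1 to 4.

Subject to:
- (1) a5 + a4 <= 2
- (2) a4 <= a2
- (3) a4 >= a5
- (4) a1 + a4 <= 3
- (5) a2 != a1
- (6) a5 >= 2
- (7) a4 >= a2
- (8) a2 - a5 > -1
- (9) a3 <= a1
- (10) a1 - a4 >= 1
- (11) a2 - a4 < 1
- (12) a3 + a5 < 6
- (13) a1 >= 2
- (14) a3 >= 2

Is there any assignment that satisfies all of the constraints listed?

From constraints 9 and 14: a1 ≥ a3 ≥ 2. From constraints 3 and 6: a4 ≥ a5 ≥ 2. Hence a1 + a4 ≥ 4. But constraint 4 requires a1 + a4 ≤ 3, and 3 < 4. Contradiction.

Unsatisfiable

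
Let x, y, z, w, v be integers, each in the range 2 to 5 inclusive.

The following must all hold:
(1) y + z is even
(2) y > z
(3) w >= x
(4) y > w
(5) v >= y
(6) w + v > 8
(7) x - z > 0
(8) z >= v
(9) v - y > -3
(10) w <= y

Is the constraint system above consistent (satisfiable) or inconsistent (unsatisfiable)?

Constraints 3, 4, 5, 7, and 8 give x ≤ w, w < y, y ≤ v, v ≤ z, z < x. Chaining: x ≤ w < y ≤ v ≤ z < x, which forces x < x — impossible.

Unsatisfiable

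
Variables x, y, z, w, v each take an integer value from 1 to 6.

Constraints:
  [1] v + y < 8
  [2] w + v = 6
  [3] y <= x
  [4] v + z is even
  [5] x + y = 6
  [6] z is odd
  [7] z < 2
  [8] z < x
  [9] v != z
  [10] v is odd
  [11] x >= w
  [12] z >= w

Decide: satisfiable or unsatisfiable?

Satisfiable

One satisfying assignment is x = 4, y = 2, z = 1, w = 1, v = 5.
For the less obvious constraints — constraint 1: v + y = 7; constraint 2: w + v = 6 — and the others hold by inspection.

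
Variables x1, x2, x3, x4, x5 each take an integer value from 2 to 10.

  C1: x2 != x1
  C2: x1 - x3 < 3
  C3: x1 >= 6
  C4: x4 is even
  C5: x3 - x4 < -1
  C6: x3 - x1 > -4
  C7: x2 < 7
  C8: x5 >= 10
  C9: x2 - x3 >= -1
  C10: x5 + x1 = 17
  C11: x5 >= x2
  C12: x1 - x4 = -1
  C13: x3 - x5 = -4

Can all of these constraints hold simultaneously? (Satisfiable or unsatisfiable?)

Take x1 = 7, x2 = 6, x3 = 6, x4 = 8, x5 = 10. Then constraint 2: x1 - x3 = 1; constraint 5: x3 - x4 = -2; constraint 6: x3 - x1 = -1, and every other listed constraint is also met.

Satisfiable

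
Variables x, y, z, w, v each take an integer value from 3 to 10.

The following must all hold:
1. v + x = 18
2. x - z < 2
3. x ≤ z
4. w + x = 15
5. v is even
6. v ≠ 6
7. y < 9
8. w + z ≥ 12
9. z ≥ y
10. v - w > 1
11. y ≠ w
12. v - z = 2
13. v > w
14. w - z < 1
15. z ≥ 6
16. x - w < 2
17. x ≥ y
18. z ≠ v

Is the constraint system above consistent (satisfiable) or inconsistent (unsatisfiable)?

Satisfiable

The assignment x = 8, y = 3, z = 8, w = 7, v = 10 works:
  constraint 1 holds since v + x = 18.
  constraint 2 holds since x - z = 0.
  constraint 4 holds since w + x = 15.
The rest check out directly.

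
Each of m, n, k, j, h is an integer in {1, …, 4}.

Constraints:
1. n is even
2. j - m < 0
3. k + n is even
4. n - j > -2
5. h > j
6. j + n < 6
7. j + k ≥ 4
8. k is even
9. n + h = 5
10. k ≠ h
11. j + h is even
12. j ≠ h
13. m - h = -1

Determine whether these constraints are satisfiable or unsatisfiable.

Setting (m, n, k, j, h) = (2, 2, 4, 1, 3) satisfies everything: constraint 2: j - m = -1; constraint 4: n - j = 1; constraint 6: j + n = 3, and the others follow.

Satisfiable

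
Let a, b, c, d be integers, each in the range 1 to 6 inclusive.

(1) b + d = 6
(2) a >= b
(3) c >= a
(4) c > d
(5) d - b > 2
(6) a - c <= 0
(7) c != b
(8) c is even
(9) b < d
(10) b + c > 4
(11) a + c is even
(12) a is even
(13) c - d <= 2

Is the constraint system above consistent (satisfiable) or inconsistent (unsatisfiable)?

Satisfiable

One satisfying assignment is a = 6, b = 1, c = 6, d = 5.
For the less obvious constraints — constraint 1: b + d = 6; constraint 5: d - b = 4; constraint 6: a - c = 0 — and the others hold by inspection.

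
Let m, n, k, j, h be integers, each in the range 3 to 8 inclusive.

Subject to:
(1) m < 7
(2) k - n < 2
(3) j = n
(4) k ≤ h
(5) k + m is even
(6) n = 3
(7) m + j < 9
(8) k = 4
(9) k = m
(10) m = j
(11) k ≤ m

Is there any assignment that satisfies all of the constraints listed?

Constraint 8 fixes k = 4 and constraint 6 fixes n = 3. Constraints 3, 9, and 10 give k = m = j = n, so k = n. But 4 ≠ 3 — contradiction.

Unsatisfiable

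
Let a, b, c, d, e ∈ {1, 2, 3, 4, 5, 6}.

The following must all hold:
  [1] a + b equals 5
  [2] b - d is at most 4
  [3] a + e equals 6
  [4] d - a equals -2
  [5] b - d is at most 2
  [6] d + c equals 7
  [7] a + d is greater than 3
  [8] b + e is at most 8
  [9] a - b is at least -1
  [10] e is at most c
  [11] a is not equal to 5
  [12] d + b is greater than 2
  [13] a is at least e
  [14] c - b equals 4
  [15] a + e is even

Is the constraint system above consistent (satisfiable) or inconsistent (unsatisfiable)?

One satisfying assignment is a = 3, b = 2, c = 6, d = 1, e = 3.
For the less obvious constraints — constraint 1: a + b = 5; constraint 2: b - d = 1; constraint 3: a + e = 6 — and the others hold by inspection.

Satisfiable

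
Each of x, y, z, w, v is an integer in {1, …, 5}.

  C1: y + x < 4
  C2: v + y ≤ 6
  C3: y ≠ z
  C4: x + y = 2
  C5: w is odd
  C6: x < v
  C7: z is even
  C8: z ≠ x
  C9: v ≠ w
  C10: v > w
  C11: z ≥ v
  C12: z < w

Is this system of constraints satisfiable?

Unsatisfiable

Constraints 10, 11, and 12 give w < v, v ≤ z, z < w. Chaining: w < v ≤ z < w, which forces w < w — impossible.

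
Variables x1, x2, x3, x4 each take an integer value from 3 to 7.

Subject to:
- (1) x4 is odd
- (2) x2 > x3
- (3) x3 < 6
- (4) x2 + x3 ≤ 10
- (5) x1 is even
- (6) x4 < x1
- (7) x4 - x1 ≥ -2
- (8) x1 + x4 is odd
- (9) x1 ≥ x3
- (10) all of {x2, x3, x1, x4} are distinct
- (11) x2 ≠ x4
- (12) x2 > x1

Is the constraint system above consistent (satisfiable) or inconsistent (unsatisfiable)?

Satisfiable

One satisfying assignment is x1 = 6, x2 = 7, x3 = 3, x4 = 5.
For the less obvious constraints — constraint 4: x2 + x3 = 10; constraint 7: x4 - x1 = -1; constraint 10: values 7, 3, 6, 5 are distinct — and the others hold by inspection.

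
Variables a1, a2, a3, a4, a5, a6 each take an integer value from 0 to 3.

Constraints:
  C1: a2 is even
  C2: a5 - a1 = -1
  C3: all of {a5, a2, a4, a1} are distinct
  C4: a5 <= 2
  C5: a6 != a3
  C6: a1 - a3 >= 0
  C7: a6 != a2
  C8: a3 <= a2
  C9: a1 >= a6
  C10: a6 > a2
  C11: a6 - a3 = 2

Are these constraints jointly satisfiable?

Satisfiable

Take a1 = 3, a2 = 0, a3 = 0, a4 = 1, a5 = 2, a6 = 2. Then constraint 2: a5 - a1 = -1; constraint 6: a1 - a3 = 3, and every other listed constraint is also met.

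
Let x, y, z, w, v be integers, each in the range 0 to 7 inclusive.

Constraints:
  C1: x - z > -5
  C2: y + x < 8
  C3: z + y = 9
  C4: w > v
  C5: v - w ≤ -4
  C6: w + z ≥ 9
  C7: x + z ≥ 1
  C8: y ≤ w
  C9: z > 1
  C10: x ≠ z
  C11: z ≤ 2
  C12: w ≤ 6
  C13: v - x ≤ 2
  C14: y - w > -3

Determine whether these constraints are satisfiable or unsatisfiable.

From constraint 11: z ≤ 2. From constraints 8 and 12: y ≤ w ≤ 6. Hence z + y ≤ 8. But constraint 3 requires z + y = 9, and 9 > 8. Contradiction.

Unsatisfiable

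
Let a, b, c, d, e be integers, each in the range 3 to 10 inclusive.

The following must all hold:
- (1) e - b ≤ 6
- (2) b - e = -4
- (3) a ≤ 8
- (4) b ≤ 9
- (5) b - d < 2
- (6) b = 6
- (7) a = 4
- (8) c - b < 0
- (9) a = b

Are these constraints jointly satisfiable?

Unsatisfiable

Constraint 7 fixes a = 4 and constraint 6 fixes b = 6, but constraint 9 requires a = b. Since 4 ≠ 6, contradiction.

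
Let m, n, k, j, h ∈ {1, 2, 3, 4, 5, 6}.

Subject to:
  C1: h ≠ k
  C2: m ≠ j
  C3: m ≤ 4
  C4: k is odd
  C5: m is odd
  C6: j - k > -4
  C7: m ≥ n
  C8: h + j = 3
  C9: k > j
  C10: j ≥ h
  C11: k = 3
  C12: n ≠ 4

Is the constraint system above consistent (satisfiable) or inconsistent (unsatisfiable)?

Setting (m, n, k, j, h) = (1, 1, 3, 2, 1) satisfies everything: constraint 4: k = 3 is odd; constraint 6: j - k = -1; constraint 8: h + j = 3, and the others follow.

Satisfiable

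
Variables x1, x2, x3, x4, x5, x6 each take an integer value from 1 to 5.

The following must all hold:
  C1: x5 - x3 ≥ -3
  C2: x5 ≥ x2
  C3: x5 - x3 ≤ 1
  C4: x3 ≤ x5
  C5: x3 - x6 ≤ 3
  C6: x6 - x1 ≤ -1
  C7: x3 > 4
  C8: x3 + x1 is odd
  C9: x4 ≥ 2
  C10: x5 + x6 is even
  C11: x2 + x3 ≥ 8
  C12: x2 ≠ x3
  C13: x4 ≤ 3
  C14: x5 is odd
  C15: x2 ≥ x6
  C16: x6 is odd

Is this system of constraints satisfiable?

Try x1 = 4, x2 = 3, x3 = 5, x4 = 2, x5 = 5, x6 = 3.
Check constraint 1: x5 - x3 = 0; constraint 3: x5 - x3 = 0. The remaining constraints are straightforward to verify.

Satisfiable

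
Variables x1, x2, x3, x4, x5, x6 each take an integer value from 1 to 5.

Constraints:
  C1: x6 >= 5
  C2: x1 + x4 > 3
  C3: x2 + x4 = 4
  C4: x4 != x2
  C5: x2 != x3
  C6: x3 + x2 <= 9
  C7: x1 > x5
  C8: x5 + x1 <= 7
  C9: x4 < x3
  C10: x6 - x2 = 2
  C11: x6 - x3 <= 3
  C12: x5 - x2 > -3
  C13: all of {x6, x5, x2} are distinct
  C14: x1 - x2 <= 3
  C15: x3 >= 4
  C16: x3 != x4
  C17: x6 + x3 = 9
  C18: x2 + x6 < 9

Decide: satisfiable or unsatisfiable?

Satisfiable

Take x1 = 5, x2 = 3, x3 = 4, x4 = 1, x5 = 1, x6 = 5. Then constraint 2: x1 + x4 = 6; constraint 3: x2 + x4 = 4, and every other listed constraint is also met.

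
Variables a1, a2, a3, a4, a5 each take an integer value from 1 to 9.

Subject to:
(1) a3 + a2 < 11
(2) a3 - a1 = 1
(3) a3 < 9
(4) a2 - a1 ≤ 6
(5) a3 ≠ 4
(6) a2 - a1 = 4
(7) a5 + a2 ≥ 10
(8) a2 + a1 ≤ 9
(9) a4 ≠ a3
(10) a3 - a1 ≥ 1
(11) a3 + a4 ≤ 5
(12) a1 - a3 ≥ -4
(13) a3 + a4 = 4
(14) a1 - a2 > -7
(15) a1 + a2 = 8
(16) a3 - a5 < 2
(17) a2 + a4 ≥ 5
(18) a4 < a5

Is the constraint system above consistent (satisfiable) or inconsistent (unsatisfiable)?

One satisfying assignment is a1 = 2, a2 = 6, a3 = 3, a4 = 1, a5 = 4.
For the less obvious constraints — constraint 1: a3 + a2 = 9; constraint 2: a3 - a1 = 1 — and the others hold by inspection.

Satisfiable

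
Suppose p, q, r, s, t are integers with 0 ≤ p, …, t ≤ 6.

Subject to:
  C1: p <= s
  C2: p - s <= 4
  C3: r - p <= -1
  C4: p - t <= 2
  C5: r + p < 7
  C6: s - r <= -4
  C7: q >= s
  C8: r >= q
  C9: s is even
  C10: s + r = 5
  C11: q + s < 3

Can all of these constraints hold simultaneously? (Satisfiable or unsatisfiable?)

Constraints 2, 3, and 6 give s − p ≥ -4, p − r ≥ 1, r − s ≥ 4.
Adding all 3 inequalities: the left sides telescope to 0, and the right sides sum to (-4) + 1 + 4 = 1. So 0 ≥ 1, which is false.

Unsatisfiable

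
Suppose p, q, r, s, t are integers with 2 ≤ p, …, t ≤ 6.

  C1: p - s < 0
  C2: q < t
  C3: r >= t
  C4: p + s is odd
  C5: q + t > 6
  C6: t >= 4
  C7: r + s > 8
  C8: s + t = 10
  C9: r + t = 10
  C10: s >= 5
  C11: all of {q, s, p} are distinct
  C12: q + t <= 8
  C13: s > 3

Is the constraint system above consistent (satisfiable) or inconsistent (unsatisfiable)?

Take p = 2, q = 3, r = 5, s = 5, t = 5. Then constraint 1: p - s = -3; constraint 5: q + t = 8, and every other listed constraint is also met.

Satisfiable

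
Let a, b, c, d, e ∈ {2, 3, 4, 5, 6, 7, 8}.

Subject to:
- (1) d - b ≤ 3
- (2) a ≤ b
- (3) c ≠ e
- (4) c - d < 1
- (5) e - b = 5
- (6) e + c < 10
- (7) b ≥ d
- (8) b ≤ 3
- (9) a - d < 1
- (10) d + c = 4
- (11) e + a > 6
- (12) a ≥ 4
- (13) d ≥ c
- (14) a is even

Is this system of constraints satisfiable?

From constraints 2 and 12: b ≥ a and a ≥ 4, so b ≥ 4. From constraint 8: b ≤ 3. But 3 < 4, so no value of b works.

Unsatisfiable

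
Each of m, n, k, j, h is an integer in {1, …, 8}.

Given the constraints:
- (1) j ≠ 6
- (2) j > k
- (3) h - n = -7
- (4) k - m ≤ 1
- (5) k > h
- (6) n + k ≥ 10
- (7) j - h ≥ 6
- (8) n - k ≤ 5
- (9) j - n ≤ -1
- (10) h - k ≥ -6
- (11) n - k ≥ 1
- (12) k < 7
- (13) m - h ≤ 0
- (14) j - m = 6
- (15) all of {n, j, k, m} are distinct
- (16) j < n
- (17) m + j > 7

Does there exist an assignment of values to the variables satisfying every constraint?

Constraints 4, 7, 8, 9, and 13 give m − k ≥ -1, k − n ≥ -5, n − j ≥ 1, j − h ≥ 6, h − m ≥ 0.
Adding all 5 inequalities: the left sides telescope to 0, and the right sides sum to (-1) + (-5) + 1 + 6 + 0 = 1. So 0 ≥ 1, which is false.

Unsatisfiable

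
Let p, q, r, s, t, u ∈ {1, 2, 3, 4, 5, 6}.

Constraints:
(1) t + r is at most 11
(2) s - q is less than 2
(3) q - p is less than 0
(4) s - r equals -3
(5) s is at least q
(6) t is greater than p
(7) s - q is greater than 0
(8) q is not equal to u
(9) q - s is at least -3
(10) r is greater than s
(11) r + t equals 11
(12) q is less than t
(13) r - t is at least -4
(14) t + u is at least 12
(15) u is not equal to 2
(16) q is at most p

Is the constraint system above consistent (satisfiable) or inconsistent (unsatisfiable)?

Try p = 4, q = 1, r = 5, s = 2, t = 6, u = 6.
Check constraint 1: t + r = 11; constraint 2: s - q = 1; constraint 3: q - p = -3. The remaining constraints are straightforward to verify.

Satisfiable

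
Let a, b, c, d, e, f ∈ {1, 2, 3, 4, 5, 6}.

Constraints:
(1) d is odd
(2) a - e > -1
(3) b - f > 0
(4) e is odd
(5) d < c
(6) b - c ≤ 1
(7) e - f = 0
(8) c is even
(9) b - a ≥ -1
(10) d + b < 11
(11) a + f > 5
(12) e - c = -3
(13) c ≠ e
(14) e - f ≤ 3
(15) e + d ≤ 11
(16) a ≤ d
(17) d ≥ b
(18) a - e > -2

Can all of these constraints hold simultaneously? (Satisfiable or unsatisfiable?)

The assignment a = 4, b = 4, c = 6, d = 5, e = 3, f = 3 works:
  constraint 2 holds since a - e = 1.
  constraint 3 holds since b - f = 1.
  constraint 6 holds since b - c = -2.
The rest check out directly.

Satisfiable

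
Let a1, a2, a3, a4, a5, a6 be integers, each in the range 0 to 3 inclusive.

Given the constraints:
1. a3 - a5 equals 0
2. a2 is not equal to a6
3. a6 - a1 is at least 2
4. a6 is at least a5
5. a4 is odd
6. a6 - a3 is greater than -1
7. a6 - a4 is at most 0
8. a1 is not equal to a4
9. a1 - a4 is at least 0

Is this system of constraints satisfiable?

Unsatisfiable

Constraints 3, 7, and 9 give a4 − a6 ≥ 0, a6 − a1 ≥ 2, a1 − a4 ≥ 0.
Adding all 3 inequalities: the left sides telescope to 0, and the right sides sum to 0 + 2 + 0 = 2. So 0 ≥ 2, which is false.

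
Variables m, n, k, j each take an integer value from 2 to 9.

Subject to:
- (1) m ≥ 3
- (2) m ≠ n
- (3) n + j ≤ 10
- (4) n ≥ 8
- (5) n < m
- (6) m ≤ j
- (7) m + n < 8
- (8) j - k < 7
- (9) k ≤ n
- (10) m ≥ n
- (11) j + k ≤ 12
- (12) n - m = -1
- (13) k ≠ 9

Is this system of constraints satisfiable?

From constraint 4: n ≥ 8. From constraints 1 and 6: j ≥ m ≥ 3. Hence n + j ≥ 11. But constraint 3 requires n + j ≤ 10, and 10 < 11. Contradiction.

Unsatisfiable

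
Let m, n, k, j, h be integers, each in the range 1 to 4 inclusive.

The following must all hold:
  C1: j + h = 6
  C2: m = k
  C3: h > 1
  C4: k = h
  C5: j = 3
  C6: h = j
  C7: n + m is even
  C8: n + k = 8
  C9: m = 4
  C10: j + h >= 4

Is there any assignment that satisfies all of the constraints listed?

Unsatisfiable

Constraint 9 fixes m = 4 and constraint 5 fixes j = 3. Constraints 2, 4, and 6 give m = k = h = j, so m = j. But 4 ≠ 3 — contradiction.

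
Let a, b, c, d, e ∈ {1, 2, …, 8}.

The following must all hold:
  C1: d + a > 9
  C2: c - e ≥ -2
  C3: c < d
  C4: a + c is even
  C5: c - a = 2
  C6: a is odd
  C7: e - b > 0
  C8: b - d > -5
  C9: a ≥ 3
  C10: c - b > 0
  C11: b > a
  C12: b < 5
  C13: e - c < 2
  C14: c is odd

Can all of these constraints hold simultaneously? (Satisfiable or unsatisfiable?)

Try a = 3, b = 4, c = 5, d = 7, e = 6.
Check constraint 1: d + a = 10; constraint 2: c - e = -1; constraint 5: c - a = 2. The remaining constraints are straightforward to verify.

Satisfiable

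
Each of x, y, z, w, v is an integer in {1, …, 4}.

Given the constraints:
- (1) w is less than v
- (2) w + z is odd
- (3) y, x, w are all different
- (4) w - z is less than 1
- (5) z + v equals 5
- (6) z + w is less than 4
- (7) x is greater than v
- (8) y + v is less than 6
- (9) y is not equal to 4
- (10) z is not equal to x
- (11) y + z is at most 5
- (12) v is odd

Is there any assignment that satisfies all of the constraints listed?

One satisfying assignment is x = 4, y = 2, z = 2, w = 1, v = 3.
For the less obvious constraints — constraint 4: w - z = -1; constraint 5: z + v = 5; constraint 6: z + w = 3 — and the others hold by inspection.

Satisfiable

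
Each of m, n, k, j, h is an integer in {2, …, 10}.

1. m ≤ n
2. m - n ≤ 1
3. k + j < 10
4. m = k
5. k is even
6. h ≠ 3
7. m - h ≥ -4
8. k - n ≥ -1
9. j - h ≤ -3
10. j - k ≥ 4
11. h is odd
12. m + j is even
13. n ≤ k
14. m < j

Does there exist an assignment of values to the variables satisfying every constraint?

Unsatisfiable

Constraints 2, 7, 8, 9, and 10 give j − k ≥ 4, k − n ≥ -1, n − m ≥ -1, m − h ≥ -4, h − j ≥ 3.
Adding all 5 inequalities: the left sides telescope to 0, and the right sides sum to 4 + (-1) + (-1) + (-4) + 3 = 1. So 0 ≥ 1, which is false.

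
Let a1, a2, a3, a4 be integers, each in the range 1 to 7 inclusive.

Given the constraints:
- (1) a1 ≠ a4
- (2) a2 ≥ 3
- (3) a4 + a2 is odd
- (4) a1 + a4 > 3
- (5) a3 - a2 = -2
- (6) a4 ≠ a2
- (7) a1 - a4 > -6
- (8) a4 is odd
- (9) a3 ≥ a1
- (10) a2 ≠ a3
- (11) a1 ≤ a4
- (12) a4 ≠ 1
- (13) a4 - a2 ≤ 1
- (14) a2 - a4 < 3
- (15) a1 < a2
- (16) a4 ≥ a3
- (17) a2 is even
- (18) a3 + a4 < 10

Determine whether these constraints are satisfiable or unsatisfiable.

Satisfiable

The assignment a1 = 1, a2 = 6, a3 = 4, a4 = 5 works:
  constraint 4 holds since a1 + a4 = 6.
  constraint 5 holds since a3 - a2 = -2.
  constraint 7 holds since a1 - a4 = -4.
The rest check out directly.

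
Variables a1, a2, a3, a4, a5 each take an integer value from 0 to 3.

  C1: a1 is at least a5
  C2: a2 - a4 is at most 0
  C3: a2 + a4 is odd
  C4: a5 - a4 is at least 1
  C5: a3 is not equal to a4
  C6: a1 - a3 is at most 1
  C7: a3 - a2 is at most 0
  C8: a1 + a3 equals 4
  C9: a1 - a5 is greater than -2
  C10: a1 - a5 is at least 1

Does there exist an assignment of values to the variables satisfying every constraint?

Unsatisfiable

Constraints 2, 4, 6, 7, and 10 give a1 − a5 ≥ 1, a5 − a4 ≥ 1, a4 − a2 ≥ 0, a2 − a3 ≥ 0, a3 − a1 ≥ -1.
Adding all 5 inequalities: the left sides telescope to 0, and the right sides sum to 1 + 1 + 0 + 0 + (-1) = 1. So 0 ≥ 1, which is false.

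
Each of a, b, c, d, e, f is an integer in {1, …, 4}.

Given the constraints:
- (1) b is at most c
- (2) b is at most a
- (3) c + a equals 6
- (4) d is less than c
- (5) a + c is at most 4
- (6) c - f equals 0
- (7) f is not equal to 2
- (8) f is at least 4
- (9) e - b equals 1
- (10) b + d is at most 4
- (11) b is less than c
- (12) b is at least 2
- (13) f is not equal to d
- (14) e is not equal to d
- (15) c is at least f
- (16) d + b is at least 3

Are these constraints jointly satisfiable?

Unsatisfiable

From constraints 2 and 12: a ≥ b ≥ 2. From constraints 8 and 15: c ≥ f ≥ 4. Hence a + c ≥ 6. But constraint 5 requires a + c ≤ 4, and 4 < 6. Contradiction.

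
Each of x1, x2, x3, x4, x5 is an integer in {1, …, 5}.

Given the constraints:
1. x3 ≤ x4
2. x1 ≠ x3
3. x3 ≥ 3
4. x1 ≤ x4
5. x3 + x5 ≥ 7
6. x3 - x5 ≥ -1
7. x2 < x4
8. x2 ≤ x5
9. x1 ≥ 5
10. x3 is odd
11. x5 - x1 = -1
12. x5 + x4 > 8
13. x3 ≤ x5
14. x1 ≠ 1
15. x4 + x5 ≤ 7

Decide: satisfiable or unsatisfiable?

From constraints 4 and 9: x4 ≥ x1 ≥ 5. From constraints 3 and 13: x5 ≥ x3 ≥ 3. Hence x4 + x5 ≥ 8. But constraint 15 requires x4 + x5 ≤ 7, and 7 < 8. Contradiction.

Unsatisfiable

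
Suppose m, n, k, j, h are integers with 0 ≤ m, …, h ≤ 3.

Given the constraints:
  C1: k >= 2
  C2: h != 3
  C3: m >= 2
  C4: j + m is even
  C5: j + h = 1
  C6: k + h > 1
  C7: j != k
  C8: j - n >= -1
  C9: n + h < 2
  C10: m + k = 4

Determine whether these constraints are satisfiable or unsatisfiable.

Try m = 2, n = 0, k = 2, j = 0, h = 1.
Check constraint 5: j + h = 1; constraint 6: k + h = 3; constraint 8: j - n = 0. The remaining constraints are straightforward to verify.

Satisfiable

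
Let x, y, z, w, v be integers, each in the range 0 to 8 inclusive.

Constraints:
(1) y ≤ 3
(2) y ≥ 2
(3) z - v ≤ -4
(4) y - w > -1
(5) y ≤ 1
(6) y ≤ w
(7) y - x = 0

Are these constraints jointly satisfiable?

From constraint 2: y ≥ 2. From constraint 5: y ≤ 1. But 1 < 2, so no value of y works.

Unsatisfiable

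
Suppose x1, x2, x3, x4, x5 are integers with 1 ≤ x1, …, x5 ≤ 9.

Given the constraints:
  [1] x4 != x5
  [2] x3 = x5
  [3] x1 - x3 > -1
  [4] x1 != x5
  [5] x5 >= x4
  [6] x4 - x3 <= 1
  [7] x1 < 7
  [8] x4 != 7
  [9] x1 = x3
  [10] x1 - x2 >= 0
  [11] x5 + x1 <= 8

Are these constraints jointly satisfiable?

From constraints 2 and 9, x1 = x3 = x5, so x1 = x5. But constraint 4 says x1 ≠ x5. Contradiction.

Unsatisfiable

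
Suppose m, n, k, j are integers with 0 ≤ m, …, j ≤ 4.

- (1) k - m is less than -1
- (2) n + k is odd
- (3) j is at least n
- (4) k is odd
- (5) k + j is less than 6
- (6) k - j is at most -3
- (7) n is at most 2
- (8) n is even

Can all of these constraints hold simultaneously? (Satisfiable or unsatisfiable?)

The assignment m = 3, n = 2, k = 1, j = 4 works:
  constraint 1 holds since k - m = -2.
  constraint 5 holds since k + j = 5.
  constraint 6 holds since k - j = -3.
The rest check out directly.

Satisfiable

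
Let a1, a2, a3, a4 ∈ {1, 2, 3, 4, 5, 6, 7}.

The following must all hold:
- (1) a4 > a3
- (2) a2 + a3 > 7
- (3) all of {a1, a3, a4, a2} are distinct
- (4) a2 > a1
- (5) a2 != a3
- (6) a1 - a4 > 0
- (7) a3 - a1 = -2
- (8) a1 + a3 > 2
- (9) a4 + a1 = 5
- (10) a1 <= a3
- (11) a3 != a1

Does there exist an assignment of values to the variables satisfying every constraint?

Unsatisfiable

Constraints 1, 6, and 10 give a4 < a1, a1 ≤ a3, a3 < a4. Chaining: a4 < a1 ≤ a3 < a4, which forces a4 < a4 — impossible.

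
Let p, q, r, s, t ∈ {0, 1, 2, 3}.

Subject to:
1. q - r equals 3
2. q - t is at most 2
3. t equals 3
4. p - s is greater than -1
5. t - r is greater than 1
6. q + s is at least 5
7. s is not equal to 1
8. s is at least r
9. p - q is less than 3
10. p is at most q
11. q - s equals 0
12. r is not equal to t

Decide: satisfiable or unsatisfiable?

Try p = 3, q = 3, r = 0, s = 3, t = 3.
Check constraint 1: q - r = 3; constraint 2: q - t = 0; constraint 4: p - s = 0. The remaining constraints are straightforward to verify.

Satisfiable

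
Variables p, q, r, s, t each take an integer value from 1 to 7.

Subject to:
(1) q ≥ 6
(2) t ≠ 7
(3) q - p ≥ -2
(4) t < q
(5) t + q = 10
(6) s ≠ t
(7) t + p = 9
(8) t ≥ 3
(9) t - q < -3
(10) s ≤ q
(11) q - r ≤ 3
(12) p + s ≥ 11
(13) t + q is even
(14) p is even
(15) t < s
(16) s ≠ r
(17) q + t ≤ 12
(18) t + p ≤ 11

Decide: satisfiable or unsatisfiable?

One satisfying assignment is p = 6, q = 7, r = 6, s = 5, t = 3.
For the less obvious constraints — constraint 3: q - p = 1; constraint 5: t + q = 10; constraint 7: t + p = 9 — and the others hold by inspection.

Satisfiable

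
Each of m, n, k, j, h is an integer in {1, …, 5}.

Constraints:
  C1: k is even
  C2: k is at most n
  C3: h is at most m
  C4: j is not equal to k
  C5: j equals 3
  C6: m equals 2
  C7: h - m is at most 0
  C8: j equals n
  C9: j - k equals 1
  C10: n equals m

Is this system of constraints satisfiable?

Constraint 5 fixes j = 3 and constraint 6 fixes m = 2. Constraints 8 and 10 give j = n = m, so j = m. But 3 ≠ 2 — contradiction.

Unsatisfiable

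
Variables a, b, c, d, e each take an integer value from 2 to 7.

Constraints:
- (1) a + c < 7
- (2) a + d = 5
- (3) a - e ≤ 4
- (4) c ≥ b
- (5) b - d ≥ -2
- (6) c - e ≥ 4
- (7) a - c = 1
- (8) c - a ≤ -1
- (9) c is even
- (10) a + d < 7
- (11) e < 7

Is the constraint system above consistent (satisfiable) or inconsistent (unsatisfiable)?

Constraints 3, 6, and 8 give a − c ≥ 1, c − e ≥ 4, e − a ≥ -4.
Adding all 3 inequalities: the left sides telescope to 0, and the right sides sum to 1 + 4 + (-4) = 1. So 0 ≥ 1, which is false.

Unsatisfiable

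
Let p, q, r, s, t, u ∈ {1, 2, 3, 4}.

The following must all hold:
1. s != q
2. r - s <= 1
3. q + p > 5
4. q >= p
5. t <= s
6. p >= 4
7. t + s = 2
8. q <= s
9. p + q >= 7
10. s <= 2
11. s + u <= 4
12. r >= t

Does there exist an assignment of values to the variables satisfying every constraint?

From constraints 4 and 6: q ≥ p and p ≥ 4, so q ≥ 4. From constraints 8 and 10: q ≤ s and s ≤ 2, so q ≤ 2. But 2 < 4, so no value of q works.

Unsatisfiable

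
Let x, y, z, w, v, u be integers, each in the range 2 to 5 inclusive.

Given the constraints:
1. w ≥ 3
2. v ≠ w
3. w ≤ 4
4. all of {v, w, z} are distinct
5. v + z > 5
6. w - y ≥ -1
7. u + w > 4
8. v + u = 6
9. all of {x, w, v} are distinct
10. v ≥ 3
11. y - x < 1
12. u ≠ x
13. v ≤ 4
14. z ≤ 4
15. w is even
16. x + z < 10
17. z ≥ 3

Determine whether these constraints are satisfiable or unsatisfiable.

Unsatisfiable

Constraints 1, 3, 10, 13, 14, and 17 confine each of v, w, z to the 2 values {3, 4}.
Constraint 4 requires all 3 of them to be distinct, but only 2 values are available — impossible by the pigeonhole principle.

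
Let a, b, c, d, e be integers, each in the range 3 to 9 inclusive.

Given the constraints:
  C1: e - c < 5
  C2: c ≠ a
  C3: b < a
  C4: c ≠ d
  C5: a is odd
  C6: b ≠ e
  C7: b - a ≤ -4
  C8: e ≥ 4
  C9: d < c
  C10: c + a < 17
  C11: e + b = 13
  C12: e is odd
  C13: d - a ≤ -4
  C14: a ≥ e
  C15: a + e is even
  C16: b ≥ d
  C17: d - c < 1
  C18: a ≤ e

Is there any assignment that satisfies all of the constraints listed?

Try a = 9, b = 4, c = 5, d = 4, e = 9.
Check constraint 1: e - c = 4; constraint 7: b - a = -5. The remaining constraints are straightforward to verify.

Satisfiable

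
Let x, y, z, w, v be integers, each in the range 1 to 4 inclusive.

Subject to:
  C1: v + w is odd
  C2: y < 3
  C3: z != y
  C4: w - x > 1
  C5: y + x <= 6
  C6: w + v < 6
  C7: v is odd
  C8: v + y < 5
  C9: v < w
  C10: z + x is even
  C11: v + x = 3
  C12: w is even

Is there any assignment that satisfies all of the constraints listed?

The assignment x = 2, y = 2, z = 4, w = 4, v = 1 works:
  constraint 4 holds since w - x = 2.
  constraint 5 holds since y + x = 4.
The rest check out directly.

Satisfiable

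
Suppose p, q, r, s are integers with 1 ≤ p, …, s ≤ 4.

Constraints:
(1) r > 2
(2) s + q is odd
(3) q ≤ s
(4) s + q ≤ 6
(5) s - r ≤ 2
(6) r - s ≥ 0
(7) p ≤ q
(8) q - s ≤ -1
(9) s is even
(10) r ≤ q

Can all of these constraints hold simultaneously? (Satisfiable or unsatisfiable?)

Unsatisfiable

Constraints 6, 8, and 10 give s ≤ r, r ≤ q, q < s. Chaining: s ≤ r ≤ q < s, which forces s < s — impossible.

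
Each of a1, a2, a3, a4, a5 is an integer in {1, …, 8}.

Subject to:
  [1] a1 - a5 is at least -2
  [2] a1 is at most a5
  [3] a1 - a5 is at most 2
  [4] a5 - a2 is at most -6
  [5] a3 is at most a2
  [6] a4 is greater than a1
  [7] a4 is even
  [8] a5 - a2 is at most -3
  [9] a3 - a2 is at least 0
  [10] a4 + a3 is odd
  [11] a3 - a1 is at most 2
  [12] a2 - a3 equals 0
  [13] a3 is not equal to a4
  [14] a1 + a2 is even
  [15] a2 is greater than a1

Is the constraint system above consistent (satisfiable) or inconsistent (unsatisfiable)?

Unsatisfiable

Constraints 3, 4, 9, and 11 give a5 − a1 ≥ -2, a1 − a3 ≥ -2, a3 − a2 ≥ 0, a2 − a5 ≥ 6.
Adding all 4 inequalities: the left sides telescope to 0, and the right sides sum to (-2) + (-2) + 0 + 6 = 2. So 0 ≥ 2, which is false.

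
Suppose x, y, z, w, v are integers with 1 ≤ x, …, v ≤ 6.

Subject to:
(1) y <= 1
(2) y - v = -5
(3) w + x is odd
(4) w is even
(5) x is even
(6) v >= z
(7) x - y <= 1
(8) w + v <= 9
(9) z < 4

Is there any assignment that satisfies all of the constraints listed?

Unsatisfiable

Constraint 4 makes w even and constraint 5 makes x even, so w + x must be even. Constraint 3 says w + x is odd — contradiction.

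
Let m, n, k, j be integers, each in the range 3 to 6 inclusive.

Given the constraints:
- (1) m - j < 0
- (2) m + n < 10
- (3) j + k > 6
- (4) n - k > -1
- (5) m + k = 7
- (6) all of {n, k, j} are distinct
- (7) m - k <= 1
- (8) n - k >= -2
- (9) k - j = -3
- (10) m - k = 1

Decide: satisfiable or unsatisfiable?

Satisfiable

The assignment m = 4, n = 4, k = 3, j = 6 works:
  constraint 1 holds since m - j = -2.
  constraint 2 holds since m + n = 8.
  constraint 3 holds since j + k = 9.
The rest check out directly.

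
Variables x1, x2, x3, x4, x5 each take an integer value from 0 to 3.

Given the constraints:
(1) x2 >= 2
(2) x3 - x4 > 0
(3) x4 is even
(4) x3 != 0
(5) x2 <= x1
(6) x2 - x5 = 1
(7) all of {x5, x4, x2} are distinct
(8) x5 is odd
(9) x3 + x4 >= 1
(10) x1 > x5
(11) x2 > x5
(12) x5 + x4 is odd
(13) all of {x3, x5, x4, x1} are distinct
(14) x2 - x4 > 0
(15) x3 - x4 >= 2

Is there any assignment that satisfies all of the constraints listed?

Satisfiable

Try x1 = 3, x2 = 2, x3 = 2, x4 = 0, x5 = 1.
Check constraint 2: x3 - x4 = 2; constraint 6: x2 - x5 = 1; constraint 9: x3 + x4 = 2. The remaining constraints are straightforward to verify.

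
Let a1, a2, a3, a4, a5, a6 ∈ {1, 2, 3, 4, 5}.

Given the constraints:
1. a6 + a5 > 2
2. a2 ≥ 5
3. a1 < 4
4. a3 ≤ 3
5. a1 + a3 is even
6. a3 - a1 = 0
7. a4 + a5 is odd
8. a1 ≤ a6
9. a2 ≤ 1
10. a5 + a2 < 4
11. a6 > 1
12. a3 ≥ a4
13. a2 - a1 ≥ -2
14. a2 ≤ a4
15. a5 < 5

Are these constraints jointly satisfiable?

From constraints 2 and 14: a4 ≥ a2 and a2 ≥ 5, so a4 ≥ 5. From constraints 4 and 12: a4 ≤ a3 and a3 ≤ 3, so a4 ≤ 3. But 3 < 5, so no value of a4 works.

Unsatisfiable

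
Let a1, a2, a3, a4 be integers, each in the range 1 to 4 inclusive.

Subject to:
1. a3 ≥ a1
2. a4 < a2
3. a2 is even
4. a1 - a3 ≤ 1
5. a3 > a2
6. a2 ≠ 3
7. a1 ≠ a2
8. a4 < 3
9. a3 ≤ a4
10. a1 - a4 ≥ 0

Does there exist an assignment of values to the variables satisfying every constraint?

Constraints 2, 5, and 9 give a4 < a2, a2 < a3, a3 ≤ a4. Chaining: a4 < a2 < a3 ≤ a4, which forces a4 < a4 — impossible.

Unsatisfiable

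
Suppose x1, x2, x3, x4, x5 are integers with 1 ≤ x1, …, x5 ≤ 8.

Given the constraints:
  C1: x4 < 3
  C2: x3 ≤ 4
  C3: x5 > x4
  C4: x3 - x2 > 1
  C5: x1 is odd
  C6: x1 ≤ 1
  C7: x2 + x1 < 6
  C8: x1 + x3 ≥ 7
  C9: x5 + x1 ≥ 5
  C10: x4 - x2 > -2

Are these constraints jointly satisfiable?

From constraint 6: x1 ≤ 1. From constraint 2: x3 ≤ 4. Hence x1 + x3 ≤ 5. But constraint 8 requires x1 + x3 ≥ 7, and 7 > 5. Contradiction.

Unsatisfiable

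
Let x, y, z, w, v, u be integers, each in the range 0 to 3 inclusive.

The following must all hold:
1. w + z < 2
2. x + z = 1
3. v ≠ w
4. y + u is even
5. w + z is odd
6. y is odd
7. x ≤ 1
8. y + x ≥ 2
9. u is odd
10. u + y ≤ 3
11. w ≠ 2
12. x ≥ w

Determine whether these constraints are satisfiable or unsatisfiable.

Satisfiable

One satisfying assignment is x = 1, y = 1, z = 0, w = 1, v = 2, u = 1.
For the less obvious constraints — constraint 1: w + z = 1; constraint 2: x + z = 1 — and the others hold by inspection.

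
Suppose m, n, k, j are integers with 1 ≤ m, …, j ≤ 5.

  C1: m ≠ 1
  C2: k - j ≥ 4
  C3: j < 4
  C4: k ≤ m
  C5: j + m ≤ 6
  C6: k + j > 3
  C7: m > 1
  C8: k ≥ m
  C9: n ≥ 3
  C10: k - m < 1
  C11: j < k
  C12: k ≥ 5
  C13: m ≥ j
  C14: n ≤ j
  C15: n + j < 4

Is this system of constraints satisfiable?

From constraints 9 and 14: j ≥ n ≥ 3. From constraints 4 and 12: m ≥ k ≥ 5. Hence j + m ≥ 8. But constraint 5 requires j + m ≤ 6, and 6 < 8. Contradiction.

Unsatisfiable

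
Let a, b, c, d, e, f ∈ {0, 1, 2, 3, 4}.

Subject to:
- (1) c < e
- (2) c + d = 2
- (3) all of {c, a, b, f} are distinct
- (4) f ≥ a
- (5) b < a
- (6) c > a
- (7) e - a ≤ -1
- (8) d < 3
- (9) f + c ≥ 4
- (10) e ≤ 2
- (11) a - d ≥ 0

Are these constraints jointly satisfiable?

Unsatisfiable

Constraints 1, 6, and 7 give e < a, a < c, c < e. Chaining: e < a < c < e, which forces e < e — impossible.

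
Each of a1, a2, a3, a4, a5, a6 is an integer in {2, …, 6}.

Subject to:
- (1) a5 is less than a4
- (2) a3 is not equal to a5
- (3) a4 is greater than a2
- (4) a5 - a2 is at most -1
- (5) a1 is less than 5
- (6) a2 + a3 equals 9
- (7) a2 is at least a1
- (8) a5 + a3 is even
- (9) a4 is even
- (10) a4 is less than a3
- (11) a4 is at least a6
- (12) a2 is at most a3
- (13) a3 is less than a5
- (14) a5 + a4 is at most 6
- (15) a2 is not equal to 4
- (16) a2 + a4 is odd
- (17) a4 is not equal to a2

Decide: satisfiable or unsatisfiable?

Unsatisfiable

Constraints 3, 4, 10, and 13 give a4 < a3, a3 < a5, a5 < a2, a2 < a4. Chaining: a4 < a3 < a5 < a2 < a4, which forces a4 < a4 — impossible.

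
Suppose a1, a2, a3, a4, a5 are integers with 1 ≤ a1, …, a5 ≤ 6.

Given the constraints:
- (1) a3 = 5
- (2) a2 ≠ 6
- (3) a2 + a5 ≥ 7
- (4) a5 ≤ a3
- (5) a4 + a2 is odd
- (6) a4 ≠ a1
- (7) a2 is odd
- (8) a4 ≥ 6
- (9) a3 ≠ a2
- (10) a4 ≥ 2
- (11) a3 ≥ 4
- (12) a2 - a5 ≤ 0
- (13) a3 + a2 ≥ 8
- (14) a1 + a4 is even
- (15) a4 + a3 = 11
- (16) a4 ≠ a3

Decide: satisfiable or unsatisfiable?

Satisfiable

The assignment a1 = 4, a2 = 3, a3 = 5, a4 = 6, a5 = 4 works:
  constraint 3 holds since a2 + a5 = 7.
  constraint 12 holds since a2 - a5 = -1.
The rest check out directly.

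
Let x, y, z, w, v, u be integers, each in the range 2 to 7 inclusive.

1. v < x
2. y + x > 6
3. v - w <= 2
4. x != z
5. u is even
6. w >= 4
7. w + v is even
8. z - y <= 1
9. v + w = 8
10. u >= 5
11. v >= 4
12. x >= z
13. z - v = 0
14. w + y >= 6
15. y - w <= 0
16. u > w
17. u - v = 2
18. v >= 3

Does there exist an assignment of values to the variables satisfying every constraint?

Satisfiable

The assignment x = 6, y = 3, z = 4, w = 4, v = 4, u = 6 works:
  constraint 2 holds since y + x = 9.
  constraint 3 holds since v - w = 0.
  constraint 8 holds since z - y = 1.
The rest check out directly.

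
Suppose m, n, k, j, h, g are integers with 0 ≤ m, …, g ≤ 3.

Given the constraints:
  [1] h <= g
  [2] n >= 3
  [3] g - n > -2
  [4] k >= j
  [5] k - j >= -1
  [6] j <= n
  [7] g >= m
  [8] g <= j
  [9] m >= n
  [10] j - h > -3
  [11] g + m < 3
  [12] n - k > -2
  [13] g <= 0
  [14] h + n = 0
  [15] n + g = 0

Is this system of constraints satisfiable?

From constraints 2 and 9: m ≥ n and n ≥ 3, so m ≥ 3. From constraints 7 and 13: m ≤ g and g ≤ 0, so m ≤ 0. But 0 < 3, so no value of m works.

Unsatisfiable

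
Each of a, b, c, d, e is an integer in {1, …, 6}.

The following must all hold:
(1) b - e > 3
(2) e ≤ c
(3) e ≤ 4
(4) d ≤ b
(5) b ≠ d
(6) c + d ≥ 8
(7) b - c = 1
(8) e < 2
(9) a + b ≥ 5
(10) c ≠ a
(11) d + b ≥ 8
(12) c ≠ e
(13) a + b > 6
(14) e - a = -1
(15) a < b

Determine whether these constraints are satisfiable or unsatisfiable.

The assignment a = 2, b = 6, c = 5, d = 5, e = 1 works:
  constraint 1 holds since b - e = 5.
  constraint 6 holds since c + d = 10.
The rest check out directly.

Satisfiable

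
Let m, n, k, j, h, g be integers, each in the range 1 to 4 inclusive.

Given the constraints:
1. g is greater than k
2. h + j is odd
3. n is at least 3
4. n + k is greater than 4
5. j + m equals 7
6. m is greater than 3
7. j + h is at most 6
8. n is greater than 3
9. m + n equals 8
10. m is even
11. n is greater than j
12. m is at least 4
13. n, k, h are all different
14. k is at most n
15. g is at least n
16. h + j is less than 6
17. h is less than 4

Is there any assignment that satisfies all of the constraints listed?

Setting (m, n, k, j, h, g) = (4, 4, 1, 3, 2, 4) satisfies everything: constraint 4: n + k = 5; constraint 5: j + m = 7; constraint 7: j + h = 5, and the others follow.

Satisfiable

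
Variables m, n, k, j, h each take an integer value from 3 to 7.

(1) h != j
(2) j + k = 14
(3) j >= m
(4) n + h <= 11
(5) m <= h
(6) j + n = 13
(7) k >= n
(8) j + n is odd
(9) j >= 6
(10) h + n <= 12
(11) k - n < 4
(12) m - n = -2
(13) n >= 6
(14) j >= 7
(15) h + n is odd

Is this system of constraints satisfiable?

Satisfiable

Setting (m, n, k, j, h) = (4, 6, 7, 7, 5) satisfies everything: constraint 2: j + k = 14; constraint 4: n + h = 11; constraint 6: j + n = 13, and the others follow.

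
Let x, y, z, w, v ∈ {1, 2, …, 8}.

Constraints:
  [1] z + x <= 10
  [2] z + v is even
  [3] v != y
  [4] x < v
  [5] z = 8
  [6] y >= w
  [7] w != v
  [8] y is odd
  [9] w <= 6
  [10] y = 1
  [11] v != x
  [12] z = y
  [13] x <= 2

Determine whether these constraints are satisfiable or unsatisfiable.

Unsatisfiable

Constraint 5 fixes z = 8 and constraint 10 fixes y = 1, but constraint 12 requires z = y. Since 8 ≠ 1, contradiction.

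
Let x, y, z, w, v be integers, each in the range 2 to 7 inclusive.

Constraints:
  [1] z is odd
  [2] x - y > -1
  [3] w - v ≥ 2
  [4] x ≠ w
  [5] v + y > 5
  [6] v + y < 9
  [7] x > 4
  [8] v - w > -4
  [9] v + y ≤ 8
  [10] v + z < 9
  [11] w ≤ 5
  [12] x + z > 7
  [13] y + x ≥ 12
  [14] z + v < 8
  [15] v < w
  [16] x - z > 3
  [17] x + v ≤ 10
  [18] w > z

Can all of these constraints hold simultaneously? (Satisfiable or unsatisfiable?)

The assignment x = 7, y = 5, z = 3, w = 5, v = 3 works:
  constraint 2 holds since x - y = 2.
  constraint 3 holds since w - v = 2.
  constraint 5 holds since v + y = 8.
The rest check out directly.

Satisfiable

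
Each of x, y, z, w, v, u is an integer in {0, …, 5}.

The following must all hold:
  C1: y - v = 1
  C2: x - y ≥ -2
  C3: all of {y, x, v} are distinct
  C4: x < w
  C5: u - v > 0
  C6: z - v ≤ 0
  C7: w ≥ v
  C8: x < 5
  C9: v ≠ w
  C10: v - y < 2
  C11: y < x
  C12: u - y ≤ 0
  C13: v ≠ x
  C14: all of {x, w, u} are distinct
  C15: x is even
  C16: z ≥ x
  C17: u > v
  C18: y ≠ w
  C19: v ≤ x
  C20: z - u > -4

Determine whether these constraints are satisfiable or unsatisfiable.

Unsatisfiable

Constraints 5, 6, 11, 12, and 16 give u ≤ y, y < x, x ≤ z, z ≤ v, v < u. Chaining: u ≤ y < x ≤ z ≤ v < u, which forces u < u — impossible.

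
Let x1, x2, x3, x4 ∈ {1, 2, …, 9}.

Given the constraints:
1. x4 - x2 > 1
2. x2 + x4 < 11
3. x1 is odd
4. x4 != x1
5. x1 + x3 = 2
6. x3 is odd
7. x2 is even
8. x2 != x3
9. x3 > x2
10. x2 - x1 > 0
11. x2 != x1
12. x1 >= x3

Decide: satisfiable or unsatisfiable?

Constraints 9, 10, and 12 give x3 ≤ x1, x1 < x2, x2 < x3. Chaining: x3 ≤ x1 < x2 < x3, which forces x3 < x3 — impossible.

Unsatisfiable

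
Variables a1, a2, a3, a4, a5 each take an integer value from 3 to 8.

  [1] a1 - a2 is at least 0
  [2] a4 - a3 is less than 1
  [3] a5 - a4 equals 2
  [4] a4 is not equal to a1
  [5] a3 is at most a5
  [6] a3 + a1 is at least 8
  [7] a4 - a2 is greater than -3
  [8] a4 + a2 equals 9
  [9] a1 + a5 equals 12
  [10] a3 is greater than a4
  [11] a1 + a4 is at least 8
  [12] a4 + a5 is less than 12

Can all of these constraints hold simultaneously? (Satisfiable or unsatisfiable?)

Try a1 = 6, a2 = 5, a3 = 5, a4 = 4, a5 = 6.
Check constraint 1: a1 - a2 = 1; constraint 2: a4 - a3 = -1. The remaining constraints are straightforward to verify.

Satisfiable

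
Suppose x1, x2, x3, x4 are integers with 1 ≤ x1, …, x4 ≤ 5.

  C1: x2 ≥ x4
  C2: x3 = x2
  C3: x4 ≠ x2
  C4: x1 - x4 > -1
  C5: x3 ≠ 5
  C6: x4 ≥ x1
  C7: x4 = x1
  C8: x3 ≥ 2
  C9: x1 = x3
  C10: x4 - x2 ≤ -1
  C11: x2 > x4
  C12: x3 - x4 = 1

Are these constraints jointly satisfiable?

Unsatisfiable

From constraints 2, 7, and 9, x4 = x1 = x3 = x2, so x4 = x2. But constraint 3 says x4 ≠ x2. Contradiction.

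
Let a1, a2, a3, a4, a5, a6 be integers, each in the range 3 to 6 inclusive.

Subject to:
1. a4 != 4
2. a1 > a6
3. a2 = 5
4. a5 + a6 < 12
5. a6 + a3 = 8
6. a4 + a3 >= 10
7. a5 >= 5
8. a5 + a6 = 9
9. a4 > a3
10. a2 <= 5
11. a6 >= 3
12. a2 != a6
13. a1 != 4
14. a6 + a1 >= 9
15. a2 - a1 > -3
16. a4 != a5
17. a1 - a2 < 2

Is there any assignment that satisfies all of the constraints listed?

Satisfiable

Take a1 = 5, a2 = 5, a3 = 4, a4 = 6, a5 = 5, a6 = 4. Then constraint 4: a5 + a6 = 9; constraint 5: a6 + a3 = 8, and every other listed constraint is also met.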